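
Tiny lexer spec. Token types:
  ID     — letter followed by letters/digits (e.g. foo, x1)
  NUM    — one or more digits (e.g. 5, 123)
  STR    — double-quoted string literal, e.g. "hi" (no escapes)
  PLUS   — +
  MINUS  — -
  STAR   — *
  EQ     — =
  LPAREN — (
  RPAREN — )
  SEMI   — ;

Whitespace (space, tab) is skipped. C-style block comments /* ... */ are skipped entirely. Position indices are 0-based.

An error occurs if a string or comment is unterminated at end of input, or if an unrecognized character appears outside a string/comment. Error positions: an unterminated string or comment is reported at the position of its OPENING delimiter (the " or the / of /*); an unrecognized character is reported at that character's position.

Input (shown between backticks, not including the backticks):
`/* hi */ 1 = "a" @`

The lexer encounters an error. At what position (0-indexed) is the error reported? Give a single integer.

pos=0: enter COMMENT mode (saw '/*')
exit COMMENT mode (now at pos=8)
pos=9: emit NUM '1' (now at pos=10)
pos=11: emit EQ '='
pos=13: enter STRING mode
pos=13: emit STR "a" (now at pos=16)
pos=17: ERROR — unrecognized char '@'

Answer: 17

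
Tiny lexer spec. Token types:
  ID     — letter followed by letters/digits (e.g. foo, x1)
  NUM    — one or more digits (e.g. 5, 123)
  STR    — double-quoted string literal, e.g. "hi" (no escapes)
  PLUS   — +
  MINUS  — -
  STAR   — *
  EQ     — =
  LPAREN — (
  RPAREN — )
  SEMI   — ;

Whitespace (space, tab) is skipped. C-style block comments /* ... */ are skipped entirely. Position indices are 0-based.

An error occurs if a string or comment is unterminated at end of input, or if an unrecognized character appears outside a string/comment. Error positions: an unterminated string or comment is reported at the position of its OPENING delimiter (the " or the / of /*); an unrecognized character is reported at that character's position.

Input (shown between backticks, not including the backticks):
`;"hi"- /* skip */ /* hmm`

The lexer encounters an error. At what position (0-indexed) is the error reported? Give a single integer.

pos=0: emit SEMI ';'
pos=1: enter STRING mode
pos=1: emit STR "hi" (now at pos=5)
pos=5: emit MINUS '-'
pos=7: enter COMMENT mode (saw '/*')
exit COMMENT mode (now at pos=17)
pos=18: enter COMMENT mode (saw '/*')
pos=18: ERROR — unterminated comment (reached EOF)

Answer: 18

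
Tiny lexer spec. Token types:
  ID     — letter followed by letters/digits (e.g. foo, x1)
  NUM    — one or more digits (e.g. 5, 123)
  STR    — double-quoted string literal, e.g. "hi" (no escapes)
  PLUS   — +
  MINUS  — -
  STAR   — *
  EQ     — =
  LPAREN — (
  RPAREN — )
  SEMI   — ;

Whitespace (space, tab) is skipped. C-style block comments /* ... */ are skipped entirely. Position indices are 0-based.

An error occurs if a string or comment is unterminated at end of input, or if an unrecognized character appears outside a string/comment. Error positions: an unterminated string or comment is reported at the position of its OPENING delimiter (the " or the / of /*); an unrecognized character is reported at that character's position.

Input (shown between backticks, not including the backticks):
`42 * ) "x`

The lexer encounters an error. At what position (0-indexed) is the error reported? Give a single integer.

pos=0: emit NUM '42' (now at pos=2)
pos=3: emit STAR '*'
pos=5: emit RPAREN ')'
pos=7: enter STRING mode
pos=7: ERROR — unterminated string

Answer: 7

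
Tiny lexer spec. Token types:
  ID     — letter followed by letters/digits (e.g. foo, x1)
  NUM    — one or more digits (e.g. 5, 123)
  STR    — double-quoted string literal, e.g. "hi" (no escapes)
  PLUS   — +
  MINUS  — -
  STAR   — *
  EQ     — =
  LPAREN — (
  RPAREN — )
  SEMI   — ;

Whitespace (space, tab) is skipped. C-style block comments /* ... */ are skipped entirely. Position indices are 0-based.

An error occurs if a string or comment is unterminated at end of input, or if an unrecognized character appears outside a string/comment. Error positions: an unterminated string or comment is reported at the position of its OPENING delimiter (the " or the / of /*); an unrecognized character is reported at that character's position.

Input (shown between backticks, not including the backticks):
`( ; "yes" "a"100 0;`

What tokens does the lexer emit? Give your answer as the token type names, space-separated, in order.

Answer: LPAREN SEMI STR STR NUM NUM SEMI

Derivation:
pos=0: emit LPAREN '('
pos=2: emit SEMI ';'
pos=4: enter STRING mode
pos=4: emit STR "yes" (now at pos=9)
pos=10: enter STRING mode
pos=10: emit STR "a" (now at pos=13)
pos=13: emit NUM '100' (now at pos=16)
pos=17: emit NUM '0' (now at pos=18)
pos=18: emit SEMI ';'
DONE. 7 tokens: [LPAREN, SEMI, STR, STR, NUM, NUM, SEMI]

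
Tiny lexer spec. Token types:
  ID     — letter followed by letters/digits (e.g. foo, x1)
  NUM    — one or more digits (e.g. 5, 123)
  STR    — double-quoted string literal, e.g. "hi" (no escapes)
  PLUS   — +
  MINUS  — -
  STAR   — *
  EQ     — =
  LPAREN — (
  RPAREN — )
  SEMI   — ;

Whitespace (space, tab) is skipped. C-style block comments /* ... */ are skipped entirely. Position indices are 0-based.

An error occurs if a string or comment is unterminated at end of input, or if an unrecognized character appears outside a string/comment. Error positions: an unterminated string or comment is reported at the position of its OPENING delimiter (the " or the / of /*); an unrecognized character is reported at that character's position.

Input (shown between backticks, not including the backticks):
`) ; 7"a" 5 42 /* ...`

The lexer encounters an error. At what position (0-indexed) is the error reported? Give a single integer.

Answer: 14

Derivation:
pos=0: emit RPAREN ')'
pos=2: emit SEMI ';'
pos=4: emit NUM '7' (now at pos=5)
pos=5: enter STRING mode
pos=5: emit STR "a" (now at pos=8)
pos=9: emit NUM '5' (now at pos=10)
pos=11: emit NUM '42' (now at pos=13)
pos=14: enter COMMENT mode (saw '/*')
pos=14: ERROR — unterminated comment (reached EOF)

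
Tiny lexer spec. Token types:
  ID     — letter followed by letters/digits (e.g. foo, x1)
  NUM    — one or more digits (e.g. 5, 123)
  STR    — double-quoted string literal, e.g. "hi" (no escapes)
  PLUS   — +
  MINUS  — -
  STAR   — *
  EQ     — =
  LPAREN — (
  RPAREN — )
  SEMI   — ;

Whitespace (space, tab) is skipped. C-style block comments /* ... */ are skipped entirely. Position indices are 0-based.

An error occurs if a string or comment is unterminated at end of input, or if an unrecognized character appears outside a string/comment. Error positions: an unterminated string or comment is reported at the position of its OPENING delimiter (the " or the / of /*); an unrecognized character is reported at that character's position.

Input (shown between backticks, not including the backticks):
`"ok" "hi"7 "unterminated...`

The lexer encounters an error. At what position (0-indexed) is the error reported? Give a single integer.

pos=0: enter STRING mode
pos=0: emit STR "ok" (now at pos=4)
pos=5: enter STRING mode
pos=5: emit STR "hi" (now at pos=9)
pos=9: emit NUM '7' (now at pos=10)
pos=11: enter STRING mode
pos=11: ERROR — unterminated string

Answer: 11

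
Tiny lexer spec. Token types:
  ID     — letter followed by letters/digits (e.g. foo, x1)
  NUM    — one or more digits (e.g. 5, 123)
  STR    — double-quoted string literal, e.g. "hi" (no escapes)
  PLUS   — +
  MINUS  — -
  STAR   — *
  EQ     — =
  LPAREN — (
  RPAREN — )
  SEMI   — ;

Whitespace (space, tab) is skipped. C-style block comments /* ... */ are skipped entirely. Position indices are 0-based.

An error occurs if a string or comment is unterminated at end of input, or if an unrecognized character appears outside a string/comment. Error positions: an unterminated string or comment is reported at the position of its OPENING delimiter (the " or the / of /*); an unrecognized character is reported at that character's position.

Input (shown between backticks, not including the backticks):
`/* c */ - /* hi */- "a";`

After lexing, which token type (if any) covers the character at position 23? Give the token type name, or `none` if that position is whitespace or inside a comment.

pos=0: enter COMMENT mode (saw '/*')
exit COMMENT mode (now at pos=7)
pos=8: emit MINUS '-'
pos=10: enter COMMENT mode (saw '/*')
exit COMMENT mode (now at pos=18)
pos=18: emit MINUS '-'
pos=20: enter STRING mode
pos=20: emit STR "a" (now at pos=23)
pos=23: emit SEMI ';'
DONE. 4 tokens: [MINUS, MINUS, STR, SEMI]
Position 23: char is ';' -> SEMI

Answer: SEMI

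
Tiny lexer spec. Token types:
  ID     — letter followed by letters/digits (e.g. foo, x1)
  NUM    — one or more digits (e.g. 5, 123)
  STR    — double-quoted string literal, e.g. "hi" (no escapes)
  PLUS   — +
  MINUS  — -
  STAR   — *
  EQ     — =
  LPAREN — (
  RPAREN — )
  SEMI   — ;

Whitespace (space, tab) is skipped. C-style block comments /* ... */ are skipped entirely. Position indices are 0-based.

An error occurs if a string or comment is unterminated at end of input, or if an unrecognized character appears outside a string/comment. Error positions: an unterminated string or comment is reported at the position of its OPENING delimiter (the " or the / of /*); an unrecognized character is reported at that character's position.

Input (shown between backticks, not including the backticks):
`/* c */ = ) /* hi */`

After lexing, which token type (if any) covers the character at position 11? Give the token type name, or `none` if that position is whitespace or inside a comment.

Answer: none

Derivation:
pos=0: enter COMMENT mode (saw '/*')
exit COMMENT mode (now at pos=7)
pos=8: emit EQ '='
pos=10: emit RPAREN ')'
pos=12: enter COMMENT mode (saw '/*')
exit COMMENT mode (now at pos=20)
DONE. 2 tokens: [EQ, RPAREN]
Position 11: char is ' ' -> none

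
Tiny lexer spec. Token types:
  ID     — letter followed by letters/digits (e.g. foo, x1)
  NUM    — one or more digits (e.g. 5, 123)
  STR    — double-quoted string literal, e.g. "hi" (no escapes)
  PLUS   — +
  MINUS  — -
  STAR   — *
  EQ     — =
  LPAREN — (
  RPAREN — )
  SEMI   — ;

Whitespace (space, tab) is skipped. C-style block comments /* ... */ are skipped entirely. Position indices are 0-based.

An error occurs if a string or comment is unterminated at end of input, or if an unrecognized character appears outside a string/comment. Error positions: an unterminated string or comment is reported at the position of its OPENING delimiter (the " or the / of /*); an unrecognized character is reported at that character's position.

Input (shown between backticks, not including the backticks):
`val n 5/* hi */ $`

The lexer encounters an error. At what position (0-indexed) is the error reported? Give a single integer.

pos=0: emit ID 'val' (now at pos=3)
pos=4: emit ID 'n' (now at pos=5)
pos=6: emit NUM '5' (now at pos=7)
pos=7: enter COMMENT mode (saw '/*')
exit COMMENT mode (now at pos=15)
pos=16: ERROR — unrecognized char '$'

Answer: 16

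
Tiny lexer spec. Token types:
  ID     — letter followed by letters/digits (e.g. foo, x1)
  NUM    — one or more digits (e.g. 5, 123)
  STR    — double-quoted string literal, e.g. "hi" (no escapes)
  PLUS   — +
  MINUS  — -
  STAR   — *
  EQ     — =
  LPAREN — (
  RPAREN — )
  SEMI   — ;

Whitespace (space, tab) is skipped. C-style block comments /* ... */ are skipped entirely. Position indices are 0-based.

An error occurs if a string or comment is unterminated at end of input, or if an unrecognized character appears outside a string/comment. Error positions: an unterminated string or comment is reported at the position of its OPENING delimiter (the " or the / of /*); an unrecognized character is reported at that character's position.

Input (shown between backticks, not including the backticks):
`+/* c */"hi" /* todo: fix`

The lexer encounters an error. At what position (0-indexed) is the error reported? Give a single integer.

pos=0: emit PLUS '+'
pos=1: enter COMMENT mode (saw '/*')
exit COMMENT mode (now at pos=8)
pos=8: enter STRING mode
pos=8: emit STR "hi" (now at pos=12)
pos=13: enter COMMENT mode (saw '/*')
pos=13: ERROR — unterminated comment (reached EOF)

Answer: 13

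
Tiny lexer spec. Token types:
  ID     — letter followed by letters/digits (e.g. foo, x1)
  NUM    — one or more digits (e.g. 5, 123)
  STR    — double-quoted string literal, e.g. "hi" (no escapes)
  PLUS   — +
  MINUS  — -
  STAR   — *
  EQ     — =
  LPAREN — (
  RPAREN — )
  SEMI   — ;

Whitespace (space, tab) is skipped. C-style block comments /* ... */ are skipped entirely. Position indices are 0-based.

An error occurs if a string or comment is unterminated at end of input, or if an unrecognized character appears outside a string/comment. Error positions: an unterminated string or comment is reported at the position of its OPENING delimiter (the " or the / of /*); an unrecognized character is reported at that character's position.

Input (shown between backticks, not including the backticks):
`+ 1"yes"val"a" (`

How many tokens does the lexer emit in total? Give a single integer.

pos=0: emit PLUS '+'
pos=2: emit NUM '1' (now at pos=3)
pos=3: enter STRING mode
pos=3: emit STR "yes" (now at pos=8)
pos=8: emit ID 'val' (now at pos=11)
pos=11: enter STRING mode
pos=11: emit STR "a" (now at pos=14)
pos=15: emit LPAREN '('
DONE. 6 tokens: [PLUS, NUM, STR, ID, STR, LPAREN]

Answer: 6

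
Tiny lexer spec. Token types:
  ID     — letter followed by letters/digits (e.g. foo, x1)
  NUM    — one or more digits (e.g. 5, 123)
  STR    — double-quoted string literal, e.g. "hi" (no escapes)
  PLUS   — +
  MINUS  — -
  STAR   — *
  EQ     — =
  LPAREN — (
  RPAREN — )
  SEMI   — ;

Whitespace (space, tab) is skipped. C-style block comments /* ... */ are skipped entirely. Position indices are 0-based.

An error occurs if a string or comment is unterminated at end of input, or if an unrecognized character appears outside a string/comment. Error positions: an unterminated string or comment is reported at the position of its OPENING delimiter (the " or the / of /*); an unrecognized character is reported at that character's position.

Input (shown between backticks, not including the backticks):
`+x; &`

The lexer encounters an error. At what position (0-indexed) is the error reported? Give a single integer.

pos=0: emit PLUS '+'
pos=1: emit ID 'x' (now at pos=2)
pos=2: emit SEMI ';'
pos=4: ERROR — unrecognized char '&'

Answer: 4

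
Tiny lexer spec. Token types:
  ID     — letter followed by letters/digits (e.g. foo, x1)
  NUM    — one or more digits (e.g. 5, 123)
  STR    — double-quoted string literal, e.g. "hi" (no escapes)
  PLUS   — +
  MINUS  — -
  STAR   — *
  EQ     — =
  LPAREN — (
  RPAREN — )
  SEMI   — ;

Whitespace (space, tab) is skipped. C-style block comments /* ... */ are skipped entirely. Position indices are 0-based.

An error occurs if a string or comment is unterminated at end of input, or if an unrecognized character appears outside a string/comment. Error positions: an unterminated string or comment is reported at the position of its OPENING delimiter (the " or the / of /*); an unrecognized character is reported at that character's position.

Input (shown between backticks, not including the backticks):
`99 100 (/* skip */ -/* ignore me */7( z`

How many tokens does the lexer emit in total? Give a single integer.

pos=0: emit NUM '99' (now at pos=2)
pos=3: emit NUM '100' (now at pos=6)
pos=7: emit LPAREN '('
pos=8: enter COMMENT mode (saw '/*')
exit COMMENT mode (now at pos=18)
pos=19: emit MINUS '-'
pos=20: enter COMMENT mode (saw '/*')
exit COMMENT mode (now at pos=35)
pos=35: emit NUM '7' (now at pos=36)
pos=36: emit LPAREN '('
pos=38: emit ID 'z' (now at pos=39)
DONE. 7 tokens: [NUM, NUM, LPAREN, MINUS, NUM, LPAREN, ID]

Answer: 7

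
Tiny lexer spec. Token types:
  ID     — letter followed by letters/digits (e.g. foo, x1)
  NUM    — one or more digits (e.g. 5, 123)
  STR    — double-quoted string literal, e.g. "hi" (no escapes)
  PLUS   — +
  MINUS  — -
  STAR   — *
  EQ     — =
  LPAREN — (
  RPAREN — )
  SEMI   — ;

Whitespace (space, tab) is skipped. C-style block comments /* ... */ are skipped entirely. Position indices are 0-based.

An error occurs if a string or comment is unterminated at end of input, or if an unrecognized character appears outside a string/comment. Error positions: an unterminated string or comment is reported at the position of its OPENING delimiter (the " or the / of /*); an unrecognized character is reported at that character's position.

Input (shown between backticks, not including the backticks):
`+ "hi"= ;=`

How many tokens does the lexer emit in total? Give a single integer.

Answer: 5

Derivation:
pos=0: emit PLUS '+'
pos=2: enter STRING mode
pos=2: emit STR "hi" (now at pos=6)
pos=6: emit EQ '='
pos=8: emit SEMI ';'
pos=9: emit EQ '='
DONE. 5 tokens: [PLUS, STR, EQ, SEMI, EQ]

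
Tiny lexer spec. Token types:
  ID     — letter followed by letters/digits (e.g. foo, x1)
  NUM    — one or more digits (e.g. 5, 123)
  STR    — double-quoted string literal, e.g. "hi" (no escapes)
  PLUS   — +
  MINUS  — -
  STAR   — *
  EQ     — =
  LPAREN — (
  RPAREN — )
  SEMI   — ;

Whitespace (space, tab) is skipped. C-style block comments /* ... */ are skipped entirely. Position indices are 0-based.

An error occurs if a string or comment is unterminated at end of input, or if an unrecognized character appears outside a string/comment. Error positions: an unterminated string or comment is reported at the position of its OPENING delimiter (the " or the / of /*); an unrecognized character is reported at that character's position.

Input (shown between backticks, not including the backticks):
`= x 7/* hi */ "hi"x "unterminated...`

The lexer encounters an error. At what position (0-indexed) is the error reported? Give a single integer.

pos=0: emit EQ '='
pos=2: emit ID 'x' (now at pos=3)
pos=4: emit NUM '7' (now at pos=5)
pos=5: enter COMMENT mode (saw '/*')
exit COMMENT mode (now at pos=13)
pos=14: enter STRING mode
pos=14: emit STR "hi" (now at pos=18)
pos=18: emit ID 'x' (now at pos=19)
pos=20: enter STRING mode
pos=20: ERROR — unterminated string

Answer: 20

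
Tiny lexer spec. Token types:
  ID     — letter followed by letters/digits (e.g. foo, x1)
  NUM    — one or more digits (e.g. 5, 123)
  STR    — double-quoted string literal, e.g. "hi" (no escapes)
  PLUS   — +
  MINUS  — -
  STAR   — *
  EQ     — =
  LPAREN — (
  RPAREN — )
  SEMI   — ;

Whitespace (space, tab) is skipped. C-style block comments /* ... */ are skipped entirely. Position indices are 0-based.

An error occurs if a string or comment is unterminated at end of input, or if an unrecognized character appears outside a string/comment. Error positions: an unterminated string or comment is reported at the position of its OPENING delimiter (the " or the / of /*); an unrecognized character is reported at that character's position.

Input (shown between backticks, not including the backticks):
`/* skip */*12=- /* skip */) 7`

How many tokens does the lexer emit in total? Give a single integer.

pos=0: enter COMMENT mode (saw '/*')
exit COMMENT mode (now at pos=10)
pos=10: emit STAR '*'
pos=11: emit NUM '12' (now at pos=13)
pos=13: emit EQ '='
pos=14: emit MINUS '-'
pos=16: enter COMMENT mode (saw '/*')
exit COMMENT mode (now at pos=26)
pos=26: emit RPAREN ')'
pos=28: emit NUM '7' (now at pos=29)
DONE. 6 tokens: [STAR, NUM, EQ, MINUS, RPAREN, NUM]

Answer: 6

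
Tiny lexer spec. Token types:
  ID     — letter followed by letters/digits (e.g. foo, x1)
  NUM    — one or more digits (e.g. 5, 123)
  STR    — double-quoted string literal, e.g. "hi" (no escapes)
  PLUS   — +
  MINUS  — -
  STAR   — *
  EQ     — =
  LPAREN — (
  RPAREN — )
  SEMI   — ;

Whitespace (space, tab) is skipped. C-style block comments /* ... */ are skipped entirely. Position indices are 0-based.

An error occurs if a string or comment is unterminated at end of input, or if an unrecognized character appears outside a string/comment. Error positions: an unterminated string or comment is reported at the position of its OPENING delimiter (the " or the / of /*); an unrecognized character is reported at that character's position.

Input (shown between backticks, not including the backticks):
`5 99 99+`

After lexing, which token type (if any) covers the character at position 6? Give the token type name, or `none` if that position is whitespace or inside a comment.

Answer: NUM

Derivation:
pos=0: emit NUM '5' (now at pos=1)
pos=2: emit NUM '99' (now at pos=4)
pos=5: emit NUM '99' (now at pos=7)
pos=7: emit PLUS '+'
DONE. 4 tokens: [NUM, NUM, NUM, PLUS]
Position 6: char is '9' -> NUM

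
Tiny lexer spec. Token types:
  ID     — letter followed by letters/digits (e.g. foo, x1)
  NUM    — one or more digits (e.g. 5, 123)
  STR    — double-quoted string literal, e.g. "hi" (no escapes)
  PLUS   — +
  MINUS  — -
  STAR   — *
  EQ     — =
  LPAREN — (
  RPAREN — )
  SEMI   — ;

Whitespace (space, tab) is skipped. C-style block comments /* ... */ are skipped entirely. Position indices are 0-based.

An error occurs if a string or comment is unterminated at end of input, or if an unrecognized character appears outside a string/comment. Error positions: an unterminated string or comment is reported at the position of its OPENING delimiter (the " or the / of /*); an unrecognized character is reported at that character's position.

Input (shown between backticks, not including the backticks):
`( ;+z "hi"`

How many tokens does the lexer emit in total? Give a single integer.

pos=0: emit LPAREN '('
pos=2: emit SEMI ';'
pos=3: emit PLUS '+'
pos=4: emit ID 'z' (now at pos=5)
pos=6: enter STRING mode
pos=6: emit STR "hi" (now at pos=10)
DONE. 5 tokens: [LPAREN, SEMI, PLUS, ID, STR]

Answer: 5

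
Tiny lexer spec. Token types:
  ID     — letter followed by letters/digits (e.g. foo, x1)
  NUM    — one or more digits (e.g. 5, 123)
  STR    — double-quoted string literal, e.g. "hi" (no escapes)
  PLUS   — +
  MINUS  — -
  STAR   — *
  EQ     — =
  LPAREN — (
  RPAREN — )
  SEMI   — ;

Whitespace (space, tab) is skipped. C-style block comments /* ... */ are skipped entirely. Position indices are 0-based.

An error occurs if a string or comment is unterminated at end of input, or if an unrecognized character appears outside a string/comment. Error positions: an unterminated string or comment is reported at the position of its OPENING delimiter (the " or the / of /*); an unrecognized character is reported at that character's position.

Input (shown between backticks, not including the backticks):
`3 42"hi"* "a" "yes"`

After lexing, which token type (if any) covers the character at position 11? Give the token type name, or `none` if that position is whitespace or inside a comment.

Answer: STR

Derivation:
pos=0: emit NUM '3' (now at pos=1)
pos=2: emit NUM '42' (now at pos=4)
pos=4: enter STRING mode
pos=4: emit STR "hi" (now at pos=8)
pos=8: emit STAR '*'
pos=10: enter STRING mode
pos=10: emit STR "a" (now at pos=13)
pos=14: enter STRING mode
pos=14: emit STR "yes" (now at pos=19)
DONE. 6 tokens: [NUM, NUM, STR, STAR, STR, STR]
Position 11: char is 'a' -> STR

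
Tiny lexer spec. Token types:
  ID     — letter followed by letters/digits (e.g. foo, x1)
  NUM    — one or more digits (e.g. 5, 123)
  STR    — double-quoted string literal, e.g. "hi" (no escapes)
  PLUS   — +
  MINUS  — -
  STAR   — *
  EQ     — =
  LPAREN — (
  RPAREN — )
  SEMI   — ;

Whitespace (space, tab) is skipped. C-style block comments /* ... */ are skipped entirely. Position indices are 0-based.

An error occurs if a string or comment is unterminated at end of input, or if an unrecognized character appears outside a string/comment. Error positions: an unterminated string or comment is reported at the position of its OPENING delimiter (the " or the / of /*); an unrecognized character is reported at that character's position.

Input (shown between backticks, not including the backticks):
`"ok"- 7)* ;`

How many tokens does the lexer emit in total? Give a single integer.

pos=0: enter STRING mode
pos=0: emit STR "ok" (now at pos=4)
pos=4: emit MINUS '-'
pos=6: emit NUM '7' (now at pos=7)
pos=7: emit RPAREN ')'
pos=8: emit STAR '*'
pos=10: emit SEMI ';'
DONE. 6 tokens: [STR, MINUS, NUM, RPAREN, STAR, SEMI]

Answer: 6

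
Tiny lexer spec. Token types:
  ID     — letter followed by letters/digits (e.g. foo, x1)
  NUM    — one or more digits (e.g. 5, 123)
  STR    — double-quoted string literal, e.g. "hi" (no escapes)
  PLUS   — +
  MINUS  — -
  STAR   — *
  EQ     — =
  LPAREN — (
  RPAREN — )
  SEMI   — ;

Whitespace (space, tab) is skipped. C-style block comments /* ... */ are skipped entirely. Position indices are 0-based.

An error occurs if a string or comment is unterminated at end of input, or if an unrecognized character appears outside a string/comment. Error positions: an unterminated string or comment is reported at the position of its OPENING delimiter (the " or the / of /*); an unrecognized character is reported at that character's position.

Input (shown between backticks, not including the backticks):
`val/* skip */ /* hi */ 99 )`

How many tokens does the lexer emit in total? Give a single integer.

Answer: 3

Derivation:
pos=0: emit ID 'val' (now at pos=3)
pos=3: enter COMMENT mode (saw '/*')
exit COMMENT mode (now at pos=13)
pos=14: enter COMMENT mode (saw '/*')
exit COMMENT mode (now at pos=22)
pos=23: emit NUM '99' (now at pos=25)
pos=26: emit RPAREN ')'
DONE. 3 tokens: [ID, NUM, RPAREN]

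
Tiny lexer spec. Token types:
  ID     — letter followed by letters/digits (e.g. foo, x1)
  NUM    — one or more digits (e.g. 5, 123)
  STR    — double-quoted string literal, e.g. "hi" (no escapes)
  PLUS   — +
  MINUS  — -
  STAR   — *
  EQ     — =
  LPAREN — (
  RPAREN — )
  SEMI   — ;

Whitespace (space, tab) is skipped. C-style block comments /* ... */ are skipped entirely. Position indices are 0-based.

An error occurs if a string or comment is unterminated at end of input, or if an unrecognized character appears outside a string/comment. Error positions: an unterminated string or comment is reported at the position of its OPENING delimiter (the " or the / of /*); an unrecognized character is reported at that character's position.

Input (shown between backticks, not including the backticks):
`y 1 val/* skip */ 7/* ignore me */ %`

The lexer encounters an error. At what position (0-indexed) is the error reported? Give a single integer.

pos=0: emit ID 'y' (now at pos=1)
pos=2: emit NUM '1' (now at pos=3)
pos=4: emit ID 'val' (now at pos=7)
pos=7: enter COMMENT mode (saw '/*')
exit COMMENT mode (now at pos=17)
pos=18: emit NUM '7' (now at pos=19)
pos=19: enter COMMENT mode (saw '/*')
exit COMMENT mode (now at pos=34)
pos=35: ERROR — unrecognized char '%'

Answer: 35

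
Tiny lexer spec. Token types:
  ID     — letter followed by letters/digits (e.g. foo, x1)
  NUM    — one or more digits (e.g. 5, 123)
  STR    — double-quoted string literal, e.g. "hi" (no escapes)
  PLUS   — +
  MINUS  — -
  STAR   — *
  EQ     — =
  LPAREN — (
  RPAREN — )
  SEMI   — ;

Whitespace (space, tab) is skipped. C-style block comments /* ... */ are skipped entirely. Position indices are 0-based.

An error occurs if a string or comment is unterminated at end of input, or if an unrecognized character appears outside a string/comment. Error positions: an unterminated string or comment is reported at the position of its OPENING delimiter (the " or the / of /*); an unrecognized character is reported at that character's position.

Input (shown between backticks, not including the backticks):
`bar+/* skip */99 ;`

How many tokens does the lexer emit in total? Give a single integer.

Answer: 4

Derivation:
pos=0: emit ID 'bar' (now at pos=3)
pos=3: emit PLUS '+'
pos=4: enter COMMENT mode (saw '/*')
exit COMMENT mode (now at pos=14)
pos=14: emit NUM '99' (now at pos=16)
pos=17: emit SEMI ';'
DONE. 4 tokens: [ID, PLUS, NUM, SEMI]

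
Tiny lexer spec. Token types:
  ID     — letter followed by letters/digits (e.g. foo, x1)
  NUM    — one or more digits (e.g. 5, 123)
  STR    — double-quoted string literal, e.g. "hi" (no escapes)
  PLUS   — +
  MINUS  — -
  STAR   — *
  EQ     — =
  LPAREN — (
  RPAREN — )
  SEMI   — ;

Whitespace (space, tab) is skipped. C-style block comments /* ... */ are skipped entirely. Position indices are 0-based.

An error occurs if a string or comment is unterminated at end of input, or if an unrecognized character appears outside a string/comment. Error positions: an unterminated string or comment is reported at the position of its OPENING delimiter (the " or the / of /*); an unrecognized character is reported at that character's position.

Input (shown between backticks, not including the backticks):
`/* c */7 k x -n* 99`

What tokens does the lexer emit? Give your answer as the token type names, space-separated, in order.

Answer: NUM ID ID MINUS ID STAR NUM

Derivation:
pos=0: enter COMMENT mode (saw '/*')
exit COMMENT mode (now at pos=7)
pos=7: emit NUM '7' (now at pos=8)
pos=9: emit ID 'k' (now at pos=10)
pos=11: emit ID 'x' (now at pos=12)
pos=13: emit MINUS '-'
pos=14: emit ID 'n' (now at pos=15)
pos=15: emit STAR '*'
pos=17: emit NUM '99' (now at pos=19)
DONE. 7 tokens: [NUM, ID, ID, MINUS, ID, STAR, NUM]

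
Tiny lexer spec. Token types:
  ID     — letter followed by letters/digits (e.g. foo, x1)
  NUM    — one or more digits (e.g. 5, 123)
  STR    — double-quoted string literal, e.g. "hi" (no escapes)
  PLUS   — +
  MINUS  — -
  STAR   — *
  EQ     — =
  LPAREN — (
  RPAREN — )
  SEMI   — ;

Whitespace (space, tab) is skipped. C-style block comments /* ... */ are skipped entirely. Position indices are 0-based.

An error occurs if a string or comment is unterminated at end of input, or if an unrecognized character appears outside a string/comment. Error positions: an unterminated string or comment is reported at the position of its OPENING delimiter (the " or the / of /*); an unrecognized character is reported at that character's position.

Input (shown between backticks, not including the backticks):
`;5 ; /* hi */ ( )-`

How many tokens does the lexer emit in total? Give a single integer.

pos=0: emit SEMI ';'
pos=1: emit NUM '5' (now at pos=2)
pos=3: emit SEMI ';'
pos=5: enter COMMENT mode (saw '/*')
exit COMMENT mode (now at pos=13)
pos=14: emit LPAREN '('
pos=16: emit RPAREN ')'
pos=17: emit MINUS '-'
DONE. 6 tokens: [SEMI, NUM, SEMI, LPAREN, RPAREN, MINUS]

Answer: 6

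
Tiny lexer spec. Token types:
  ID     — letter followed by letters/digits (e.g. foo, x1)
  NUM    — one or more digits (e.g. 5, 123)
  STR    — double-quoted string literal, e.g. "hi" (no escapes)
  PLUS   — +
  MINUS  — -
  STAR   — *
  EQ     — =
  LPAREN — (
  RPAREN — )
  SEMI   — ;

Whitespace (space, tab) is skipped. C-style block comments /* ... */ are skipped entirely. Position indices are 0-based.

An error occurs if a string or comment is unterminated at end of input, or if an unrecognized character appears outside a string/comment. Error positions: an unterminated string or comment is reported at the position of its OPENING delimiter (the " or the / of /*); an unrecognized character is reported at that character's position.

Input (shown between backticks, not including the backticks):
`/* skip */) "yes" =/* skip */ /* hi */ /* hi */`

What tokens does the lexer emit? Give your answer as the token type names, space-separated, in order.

pos=0: enter COMMENT mode (saw '/*')
exit COMMENT mode (now at pos=10)
pos=10: emit RPAREN ')'
pos=12: enter STRING mode
pos=12: emit STR "yes" (now at pos=17)
pos=18: emit EQ '='
pos=19: enter COMMENT mode (saw '/*')
exit COMMENT mode (now at pos=29)
pos=30: enter COMMENT mode (saw '/*')
exit COMMENT mode (now at pos=38)
pos=39: enter COMMENT mode (saw '/*')
exit COMMENT mode (now at pos=47)
DONE. 3 tokens: [RPAREN, STR, EQ]

Answer: RPAREN STR EQ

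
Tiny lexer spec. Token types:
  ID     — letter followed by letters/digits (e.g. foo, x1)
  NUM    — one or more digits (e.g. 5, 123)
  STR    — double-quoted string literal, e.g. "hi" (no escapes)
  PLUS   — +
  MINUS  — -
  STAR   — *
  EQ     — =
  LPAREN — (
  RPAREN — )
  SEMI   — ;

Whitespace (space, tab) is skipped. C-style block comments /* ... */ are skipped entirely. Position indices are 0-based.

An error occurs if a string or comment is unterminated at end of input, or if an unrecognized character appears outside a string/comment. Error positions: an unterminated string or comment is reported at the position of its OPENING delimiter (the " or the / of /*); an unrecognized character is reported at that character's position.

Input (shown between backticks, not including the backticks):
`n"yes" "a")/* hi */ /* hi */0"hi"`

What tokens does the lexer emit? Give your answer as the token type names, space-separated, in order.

Answer: ID STR STR RPAREN NUM STR

Derivation:
pos=0: emit ID 'n' (now at pos=1)
pos=1: enter STRING mode
pos=1: emit STR "yes" (now at pos=6)
pos=7: enter STRING mode
pos=7: emit STR "a" (now at pos=10)
pos=10: emit RPAREN ')'
pos=11: enter COMMENT mode (saw '/*')
exit COMMENT mode (now at pos=19)
pos=20: enter COMMENT mode (saw '/*')
exit COMMENT mode (now at pos=28)
pos=28: emit NUM '0' (now at pos=29)
pos=29: enter STRING mode
pos=29: emit STR "hi" (now at pos=33)
DONE. 6 tokens: [ID, STR, STR, RPAREN, NUM, STR]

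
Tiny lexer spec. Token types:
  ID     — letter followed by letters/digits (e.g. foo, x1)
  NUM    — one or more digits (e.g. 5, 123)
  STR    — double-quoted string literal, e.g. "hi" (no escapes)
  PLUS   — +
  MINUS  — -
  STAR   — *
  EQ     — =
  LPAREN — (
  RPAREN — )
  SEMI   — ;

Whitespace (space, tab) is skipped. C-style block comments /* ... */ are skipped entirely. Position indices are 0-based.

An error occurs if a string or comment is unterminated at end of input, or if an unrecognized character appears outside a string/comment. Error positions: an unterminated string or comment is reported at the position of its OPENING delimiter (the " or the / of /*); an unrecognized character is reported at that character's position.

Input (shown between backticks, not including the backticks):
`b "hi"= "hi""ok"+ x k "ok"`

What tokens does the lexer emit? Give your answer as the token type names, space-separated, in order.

pos=0: emit ID 'b' (now at pos=1)
pos=2: enter STRING mode
pos=2: emit STR "hi" (now at pos=6)
pos=6: emit EQ '='
pos=8: enter STRING mode
pos=8: emit STR "hi" (now at pos=12)
pos=12: enter STRING mode
pos=12: emit STR "ok" (now at pos=16)
pos=16: emit PLUS '+'
pos=18: emit ID 'x' (now at pos=19)
pos=20: emit ID 'k' (now at pos=21)
pos=22: enter STRING mode
pos=22: emit STR "ok" (now at pos=26)
DONE. 9 tokens: [ID, STR, EQ, STR, STR, PLUS, ID, ID, STR]

Answer: ID STR EQ STR STR PLUS ID ID STR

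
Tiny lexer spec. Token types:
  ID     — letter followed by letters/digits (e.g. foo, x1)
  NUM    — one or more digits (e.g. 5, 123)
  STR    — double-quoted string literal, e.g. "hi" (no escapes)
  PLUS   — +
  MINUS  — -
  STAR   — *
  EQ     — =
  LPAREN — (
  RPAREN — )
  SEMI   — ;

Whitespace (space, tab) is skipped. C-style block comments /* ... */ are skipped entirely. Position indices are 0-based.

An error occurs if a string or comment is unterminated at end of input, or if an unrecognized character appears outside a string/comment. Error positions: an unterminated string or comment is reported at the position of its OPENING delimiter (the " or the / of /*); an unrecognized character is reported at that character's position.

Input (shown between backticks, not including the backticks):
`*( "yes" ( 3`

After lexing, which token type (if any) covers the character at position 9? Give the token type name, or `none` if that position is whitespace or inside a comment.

pos=0: emit STAR '*'
pos=1: emit LPAREN '('
pos=3: enter STRING mode
pos=3: emit STR "yes" (now at pos=8)
pos=9: emit LPAREN '('
pos=11: emit NUM '3' (now at pos=12)
DONE. 5 tokens: [STAR, LPAREN, STR, LPAREN, NUM]
Position 9: char is '(' -> LPAREN

Answer: LPAREN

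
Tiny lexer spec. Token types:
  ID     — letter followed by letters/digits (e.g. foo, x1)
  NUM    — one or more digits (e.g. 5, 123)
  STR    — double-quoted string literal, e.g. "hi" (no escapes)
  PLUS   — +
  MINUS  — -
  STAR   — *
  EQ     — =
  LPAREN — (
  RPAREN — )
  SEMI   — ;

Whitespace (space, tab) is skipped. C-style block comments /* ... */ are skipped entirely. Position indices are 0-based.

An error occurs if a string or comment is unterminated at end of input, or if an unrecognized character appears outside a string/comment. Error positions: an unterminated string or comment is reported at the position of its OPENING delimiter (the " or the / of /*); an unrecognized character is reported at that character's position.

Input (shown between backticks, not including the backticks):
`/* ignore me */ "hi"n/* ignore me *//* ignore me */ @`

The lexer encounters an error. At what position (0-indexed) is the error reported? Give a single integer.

Answer: 52

Derivation:
pos=0: enter COMMENT mode (saw '/*')
exit COMMENT mode (now at pos=15)
pos=16: enter STRING mode
pos=16: emit STR "hi" (now at pos=20)
pos=20: emit ID 'n' (now at pos=21)
pos=21: enter COMMENT mode (saw '/*')
exit COMMENT mode (now at pos=36)
pos=36: enter COMMENT mode (saw '/*')
exit COMMENT mode (now at pos=51)
pos=52: ERROR — unrecognized char '@'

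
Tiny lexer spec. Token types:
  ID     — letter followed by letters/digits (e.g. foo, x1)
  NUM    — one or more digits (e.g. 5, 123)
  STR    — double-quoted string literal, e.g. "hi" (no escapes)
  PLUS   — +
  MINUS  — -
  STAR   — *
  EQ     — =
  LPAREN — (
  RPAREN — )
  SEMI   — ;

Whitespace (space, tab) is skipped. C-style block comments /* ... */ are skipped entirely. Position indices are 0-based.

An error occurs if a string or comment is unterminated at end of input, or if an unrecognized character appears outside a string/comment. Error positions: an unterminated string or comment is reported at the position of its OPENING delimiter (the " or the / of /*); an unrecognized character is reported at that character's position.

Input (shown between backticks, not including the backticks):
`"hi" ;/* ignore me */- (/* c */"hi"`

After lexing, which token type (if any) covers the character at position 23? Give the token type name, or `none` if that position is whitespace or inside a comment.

Answer: LPAREN

Derivation:
pos=0: enter STRING mode
pos=0: emit STR "hi" (now at pos=4)
pos=5: emit SEMI ';'
pos=6: enter COMMENT mode (saw '/*')
exit COMMENT mode (now at pos=21)
pos=21: emit MINUS '-'
pos=23: emit LPAREN '('
pos=24: enter COMMENT mode (saw '/*')
exit COMMENT mode (now at pos=31)
pos=31: enter STRING mode
pos=31: emit STR "hi" (now at pos=35)
DONE. 5 tokens: [STR, SEMI, MINUS, LPAREN, STR]
Position 23: char is '(' -> LPAREN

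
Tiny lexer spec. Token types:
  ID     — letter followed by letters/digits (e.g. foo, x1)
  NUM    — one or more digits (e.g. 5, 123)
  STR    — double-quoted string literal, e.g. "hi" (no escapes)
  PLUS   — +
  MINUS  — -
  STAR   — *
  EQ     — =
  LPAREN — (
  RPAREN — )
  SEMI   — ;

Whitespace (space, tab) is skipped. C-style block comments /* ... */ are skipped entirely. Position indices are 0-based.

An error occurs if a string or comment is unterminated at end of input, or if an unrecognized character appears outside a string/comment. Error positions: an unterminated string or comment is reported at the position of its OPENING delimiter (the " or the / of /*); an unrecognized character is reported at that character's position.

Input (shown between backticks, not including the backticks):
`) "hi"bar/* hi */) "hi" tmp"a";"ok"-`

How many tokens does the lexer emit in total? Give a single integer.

Answer: 10

Derivation:
pos=0: emit RPAREN ')'
pos=2: enter STRING mode
pos=2: emit STR "hi" (now at pos=6)
pos=6: emit ID 'bar' (now at pos=9)
pos=9: enter COMMENT mode (saw '/*')
exit COMMENT mode (now at pos=17)
pos=17: emit RPAREN ')'
pos=19: enter STRING mode
pos=19: emit STR "hi" (now at pos=23)
pos=24: emit ID 'tmp' (now at pos=27)
pos=27: enter STRING mode
pos=27: emit STR "a" (now at pos=30)
pos=30: emit SEMI ';'
pos=31: enter STRING mode
pos=31: emit STR "ok" (now at pos=35)
pos=35: emit MINUS '-'
DONE. 10 tokens: [RPAREN, STR, ID, RPAREN, STR, ID, STR, SEMI, STR, MINUS]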